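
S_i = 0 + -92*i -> [0, -92, -184, -276, -368]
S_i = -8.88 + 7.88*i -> [-8.88, -1.0, 6.88, 14.76, 22.64]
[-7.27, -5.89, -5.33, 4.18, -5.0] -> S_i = Random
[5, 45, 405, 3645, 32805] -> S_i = 5*9^i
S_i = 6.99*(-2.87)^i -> [6.99, -20.06, 57.58, -165.24, 474.25]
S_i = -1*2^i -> [-1, -2, -4, -8, -16]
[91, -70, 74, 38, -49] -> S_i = Random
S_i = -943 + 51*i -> [-943, -892, -841, -790, -739]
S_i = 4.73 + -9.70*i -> [4.73, -4.97, -14.67, -24.37, -34.07]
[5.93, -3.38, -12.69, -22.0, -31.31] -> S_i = 5.93 + -9.31*i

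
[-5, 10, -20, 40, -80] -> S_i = -5*-2^i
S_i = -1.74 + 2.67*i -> [-1.74, 0.93, 3.6, 6.27, 8.94]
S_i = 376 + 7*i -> [376, 383, 390, 397, 404]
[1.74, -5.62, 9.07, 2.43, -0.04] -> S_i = Random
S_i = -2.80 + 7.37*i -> [-2.8, 4.57, 11.94, 19.31, 26.68]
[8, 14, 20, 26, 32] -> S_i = 8 + 6*i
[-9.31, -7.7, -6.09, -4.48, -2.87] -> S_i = -9.31 + 1.61*i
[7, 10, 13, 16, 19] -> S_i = 7 + 3*i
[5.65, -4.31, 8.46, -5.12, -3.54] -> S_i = Random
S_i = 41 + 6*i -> [41, 47, 53, 59, 65]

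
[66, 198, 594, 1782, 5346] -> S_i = 66*3^i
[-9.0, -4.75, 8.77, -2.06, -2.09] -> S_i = Random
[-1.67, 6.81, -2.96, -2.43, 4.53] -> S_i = Random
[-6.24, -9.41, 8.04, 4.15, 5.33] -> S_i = Random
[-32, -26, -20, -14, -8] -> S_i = -32 + 6*i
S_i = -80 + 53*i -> [-80, -27, 26, 79, 132]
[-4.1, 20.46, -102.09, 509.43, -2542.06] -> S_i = -4.10*(-4.99)^i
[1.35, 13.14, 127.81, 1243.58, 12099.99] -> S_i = 1.35*9.73^i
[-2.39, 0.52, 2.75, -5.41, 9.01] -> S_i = Random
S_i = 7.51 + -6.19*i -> [7.51, 1.32, -4.87, -11.06, -17.25]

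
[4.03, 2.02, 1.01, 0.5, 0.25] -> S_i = 4.03*0.50^i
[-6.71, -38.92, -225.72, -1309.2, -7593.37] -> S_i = -6.71*5.80^i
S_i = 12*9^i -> [12, 108, 972, 8748, 78732]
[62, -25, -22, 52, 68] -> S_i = Random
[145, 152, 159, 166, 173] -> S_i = 145 + 7*i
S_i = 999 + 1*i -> [999, 1000, 1001, 1002, 1003]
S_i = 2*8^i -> [2, 16, 128, 1024, 8192]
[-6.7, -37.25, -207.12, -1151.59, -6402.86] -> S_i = -6.70*5.56^i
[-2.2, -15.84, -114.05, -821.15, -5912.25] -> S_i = -2.20*7.20^i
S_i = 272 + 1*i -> [272, 273, 274, 275, 276]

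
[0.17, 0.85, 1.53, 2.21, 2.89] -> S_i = 0.17 + 0.68*i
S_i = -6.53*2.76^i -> [-6.53, -18.02, -49.74, -137.29, -378.92]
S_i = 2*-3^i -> [2, -6, 18, -54, 162]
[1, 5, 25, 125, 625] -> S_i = 1*5^i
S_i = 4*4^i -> [4, 16, 64, 256, 1024]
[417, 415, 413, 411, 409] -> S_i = 417 + -2*i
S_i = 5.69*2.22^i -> [5.69, 12.63, 28.04, 62.25, 138.21]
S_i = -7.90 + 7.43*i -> [-7.9, -0.47, 6.96, 14.39, 21.82]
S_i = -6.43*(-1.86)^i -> [-6.43, 11.96, -22.25, 41.38, -76.96]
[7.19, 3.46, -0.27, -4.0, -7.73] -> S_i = 7.19 + -3.73*i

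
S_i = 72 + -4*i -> [72, 68, 64, 60, 56]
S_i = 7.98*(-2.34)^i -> [7.98, -18.67, 43.7, -102.25, 239.26]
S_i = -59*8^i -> [-59, -472, -3776, -30208, -241664]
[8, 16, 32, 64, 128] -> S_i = 8*2^i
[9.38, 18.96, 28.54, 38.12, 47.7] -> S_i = 9.38 + 9.58*i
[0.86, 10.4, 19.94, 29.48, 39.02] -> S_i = 0.86 + 9.54*i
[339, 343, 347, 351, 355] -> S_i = 339 + 4*i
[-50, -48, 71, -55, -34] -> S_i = Random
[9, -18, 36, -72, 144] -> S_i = 9*-2^i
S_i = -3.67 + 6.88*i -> [-3.67, 3.21, 10.09, 16.97, 23.85]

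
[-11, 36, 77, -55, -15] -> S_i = Random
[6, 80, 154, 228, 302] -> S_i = 6 + 74*i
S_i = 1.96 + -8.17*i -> [1.96, -6.21, -14.38, -22.55, -30.72]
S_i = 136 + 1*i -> [136, 137, 138, 139, 140]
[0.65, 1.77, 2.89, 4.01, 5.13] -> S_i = 0.65 + 1.12*i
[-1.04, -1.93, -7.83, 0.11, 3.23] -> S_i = Random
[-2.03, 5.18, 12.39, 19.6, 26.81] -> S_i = -2.03 + 7.21*i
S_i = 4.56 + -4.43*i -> [4.56, 0.13, -4.3, -8.73, -13.16]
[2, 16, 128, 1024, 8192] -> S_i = 2*8^i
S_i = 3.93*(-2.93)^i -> [3.93, -11.51, 33.74, -98.85, 289.64]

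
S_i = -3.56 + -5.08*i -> [-3.56, -8.64, -13.72, -18.8, -23.88]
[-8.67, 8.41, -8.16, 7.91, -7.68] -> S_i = -8.67*(-0.97)^i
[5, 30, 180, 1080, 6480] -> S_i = 5*6^i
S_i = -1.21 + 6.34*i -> [-1.21, 5.13, 11.47, 17.81, 24.15]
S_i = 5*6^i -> [5, 30, 180, 1080, 6480]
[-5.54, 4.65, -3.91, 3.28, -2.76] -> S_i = -5.54*(-0.84)^i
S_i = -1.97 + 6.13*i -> [-1.97, 4.16, 10.29, 16.42, 22.55]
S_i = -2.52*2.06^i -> [-2.52, -5.19, -10.69, -22.03, -45.38]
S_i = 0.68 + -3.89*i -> [0.68, -3.21, -7.1, -10.99, -14.88]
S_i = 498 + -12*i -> [498, 486, 474, 462, 450]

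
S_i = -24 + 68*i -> [-24, 44, 112, 180, 248]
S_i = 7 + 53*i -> [7, 60, 113, 166, 219]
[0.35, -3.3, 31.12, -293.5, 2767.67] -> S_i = 0.35*(-9.43)^i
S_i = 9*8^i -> [9, 72, 576, 4608, 36864]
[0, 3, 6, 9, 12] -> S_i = 0 + 3*i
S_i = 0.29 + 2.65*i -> [0.29, 2.94, 5.59, 8.24, 10.89]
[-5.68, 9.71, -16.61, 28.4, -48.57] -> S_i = -5.68*(-1.71)^i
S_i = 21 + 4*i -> [21, 25, 29, 33, 37]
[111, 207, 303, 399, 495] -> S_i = 111 + 96*i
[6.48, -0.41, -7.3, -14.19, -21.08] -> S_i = 6.48 + -6.89*i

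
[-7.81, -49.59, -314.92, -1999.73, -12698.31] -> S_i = -7.81*6.35^i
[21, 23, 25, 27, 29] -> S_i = 21 + 2*i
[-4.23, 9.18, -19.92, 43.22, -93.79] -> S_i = -4.23*(-2.17)^i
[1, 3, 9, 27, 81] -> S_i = 1*3^i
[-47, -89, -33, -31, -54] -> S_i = Random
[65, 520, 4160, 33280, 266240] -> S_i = 65*8^i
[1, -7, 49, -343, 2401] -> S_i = 1*-7^i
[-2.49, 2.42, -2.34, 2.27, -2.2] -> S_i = -2.49*(-0.97)^i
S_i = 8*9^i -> [8, 72, 648, 5832, 52488]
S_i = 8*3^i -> [8, 24, 72, 216, 648]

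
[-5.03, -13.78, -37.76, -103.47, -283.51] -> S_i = -5.03*2.74^i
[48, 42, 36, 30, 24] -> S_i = 48 + -6*i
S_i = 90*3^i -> [90, 270, 810, 2430, 7290]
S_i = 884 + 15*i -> [884, 899, 914, 929, 944]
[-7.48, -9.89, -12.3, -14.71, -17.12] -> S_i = -7.48 + -2.41*i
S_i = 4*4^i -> [4, 16, 64, 256, 1024]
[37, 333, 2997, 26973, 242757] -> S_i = 37*9^i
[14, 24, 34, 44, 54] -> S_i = 14 + 10*i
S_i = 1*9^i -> [1, 9, 81, 729, 6561]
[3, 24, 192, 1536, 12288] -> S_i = 3*8^i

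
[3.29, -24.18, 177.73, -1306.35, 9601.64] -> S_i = 3.29*(-7.35)^i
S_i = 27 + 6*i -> [27, 33, 39, 45, 51]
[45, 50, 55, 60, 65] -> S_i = 45 + 5*i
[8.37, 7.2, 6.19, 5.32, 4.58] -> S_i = 8.37*0.86^i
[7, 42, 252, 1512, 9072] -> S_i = 7*6^i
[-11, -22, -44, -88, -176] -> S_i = -11*2^i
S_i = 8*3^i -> [8, 24, 72, 216, 648]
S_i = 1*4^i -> [1, 4, 16, 64, 256]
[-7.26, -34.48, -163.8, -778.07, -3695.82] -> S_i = -7.26*4.75^i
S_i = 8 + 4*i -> [8, 12, 16, 20, 24]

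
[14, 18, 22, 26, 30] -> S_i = 14 + 4*i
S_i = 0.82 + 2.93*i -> [0.82, 3.75, 6.68, 9.61, 12.54]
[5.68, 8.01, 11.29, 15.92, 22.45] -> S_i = 5.68*1.41^i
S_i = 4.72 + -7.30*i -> [4.72, -2.58, -9.88, -17.18, -24.48]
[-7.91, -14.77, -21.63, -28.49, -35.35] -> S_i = -7.91 + -6.86*i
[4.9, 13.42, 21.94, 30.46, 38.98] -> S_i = 4.90 + 8.52*i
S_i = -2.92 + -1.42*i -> [-2.92, -4.34, -5.76, -7.18, -8.6]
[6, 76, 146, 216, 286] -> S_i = 6 + 70*i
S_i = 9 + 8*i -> [9, 17, 25, 33, 41]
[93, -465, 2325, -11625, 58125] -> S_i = 93*-5^i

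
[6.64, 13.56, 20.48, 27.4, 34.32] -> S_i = 6.64 + 6.92*i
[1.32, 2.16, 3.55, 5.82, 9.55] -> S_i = 1.32*1.64^i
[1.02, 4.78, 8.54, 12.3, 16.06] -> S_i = 1.02 + 3.76*i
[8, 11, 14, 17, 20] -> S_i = 8 + 3*i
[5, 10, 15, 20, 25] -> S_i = 5 + 5*i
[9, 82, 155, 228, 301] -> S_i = 9 + 73*i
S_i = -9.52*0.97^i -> [-9.52, -9.23, -8.96, -8.69, -8.43]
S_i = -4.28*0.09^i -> [-4.28, -0.39, -0.03, -0.0, -0.0]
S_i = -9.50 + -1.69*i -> [-9.5, -11.19, -12.88, -14.57, -16.26]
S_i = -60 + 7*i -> [-60, -53, -46, -39, -32]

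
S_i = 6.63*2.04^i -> [6.63, 13.53, 27.59, 56.29, 114.82]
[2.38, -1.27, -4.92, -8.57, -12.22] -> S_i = 2.38 + -3.65*i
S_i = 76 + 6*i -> [76, 82, 88, 94, 100]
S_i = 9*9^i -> [9, 81, 729, 6561, 59049]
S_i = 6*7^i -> [6, 42, 294, 2058, 14406]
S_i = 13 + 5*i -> [13, 18, 23, 28, 33]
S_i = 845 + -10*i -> [845, 835, 825, 815, 805]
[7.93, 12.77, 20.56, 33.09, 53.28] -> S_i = 7.93*1.61^i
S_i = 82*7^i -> [82, 574, 4018, 28126, 196882]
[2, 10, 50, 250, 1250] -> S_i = 2*5^i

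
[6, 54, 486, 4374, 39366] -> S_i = 6*9^i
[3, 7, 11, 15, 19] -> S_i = 3 + 4*i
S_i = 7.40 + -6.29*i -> [7.4, 1.11, -5.18, -11.47, -17.76]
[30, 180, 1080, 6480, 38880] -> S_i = 30*6^i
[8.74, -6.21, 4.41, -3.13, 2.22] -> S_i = 8.74*(-0.71)^i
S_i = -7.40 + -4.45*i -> [-7.4, -11.85, -16.3, -20.75, -25.2]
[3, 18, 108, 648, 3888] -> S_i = 3*6^i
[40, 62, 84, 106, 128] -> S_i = 40 + 22*i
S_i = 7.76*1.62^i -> [7.76, 12.57, 20.37, 32.99, 53.45]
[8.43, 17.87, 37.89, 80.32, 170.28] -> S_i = 8.43*2.12^i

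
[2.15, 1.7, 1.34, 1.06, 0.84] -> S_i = 2.15*0.79^i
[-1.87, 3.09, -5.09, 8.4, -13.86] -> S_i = -1.87*(-1.65)^i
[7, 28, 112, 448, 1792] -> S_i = 7*4^i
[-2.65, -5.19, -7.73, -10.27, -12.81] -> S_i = -2.65 + -2.54*i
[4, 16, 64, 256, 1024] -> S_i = 4*4^i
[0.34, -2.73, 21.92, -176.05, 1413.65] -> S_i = 0.34*(-8.03)^i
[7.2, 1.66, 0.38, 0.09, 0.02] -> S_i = 7.20*0.23^i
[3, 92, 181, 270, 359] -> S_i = 3 + 89*i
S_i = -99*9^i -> [-99, -891, -8019, -72171, -649539]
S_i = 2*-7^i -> [2, -14, 98, -686, 4802]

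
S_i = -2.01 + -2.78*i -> [-2.01, -4.79, -7.57, -10.35, -13.13]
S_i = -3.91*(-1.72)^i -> [-3.91, 6.73, -11.57, 19.9, -34.22]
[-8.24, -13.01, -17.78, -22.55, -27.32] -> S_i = -8.24 + -4.77*i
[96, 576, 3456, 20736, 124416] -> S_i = 96*6^i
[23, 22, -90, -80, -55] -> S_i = Random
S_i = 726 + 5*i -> [726, 731, 736, 741, 746]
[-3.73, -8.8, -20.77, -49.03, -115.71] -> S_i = -3.73*2.36^i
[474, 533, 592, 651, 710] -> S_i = 474 + 59*i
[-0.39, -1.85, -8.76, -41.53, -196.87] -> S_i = -0.39*4.74^i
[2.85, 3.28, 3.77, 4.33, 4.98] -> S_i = 2.85*1.15^i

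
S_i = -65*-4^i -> [-65, 260, -1040, 4160, -16640]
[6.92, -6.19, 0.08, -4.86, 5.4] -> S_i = Random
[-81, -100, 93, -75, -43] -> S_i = Random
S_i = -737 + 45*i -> [-737, -692, -647, -602, -557]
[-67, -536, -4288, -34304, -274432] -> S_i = -67*8^i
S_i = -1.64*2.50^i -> [-1.64, -4.1, -10.25, -25.62, -64.06]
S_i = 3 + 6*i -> [3, 9, 15, 21, 27]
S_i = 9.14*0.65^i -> [9.14, 5.94, 3.86, 2.51, 1.63]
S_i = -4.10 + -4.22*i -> [-4.1, -8.32, -12.54, -16.76, -20.98]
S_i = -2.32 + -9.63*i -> [-2.32, -11.95, -21.58, -31.21, -40.84]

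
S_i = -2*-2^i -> [-2, 4, -8, 16, -32]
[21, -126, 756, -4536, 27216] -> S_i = 21*-6^i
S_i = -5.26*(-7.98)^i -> [-5.26, 41.97, -334.96, 2672.97, -21330.32]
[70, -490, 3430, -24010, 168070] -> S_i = 70*-7^i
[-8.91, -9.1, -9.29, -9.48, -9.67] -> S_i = -8.91 + -0.19*i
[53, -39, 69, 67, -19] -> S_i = Random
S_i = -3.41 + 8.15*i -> [-3.41, 4.74, 12.89, 21.04, 29.19]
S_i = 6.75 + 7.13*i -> [6.75, 13.88, 21.01, 28.14, 35.27]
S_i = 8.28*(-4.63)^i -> [8.28, -38.34, 177.5, -821.81, 3805.0]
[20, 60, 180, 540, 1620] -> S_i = 20*3^i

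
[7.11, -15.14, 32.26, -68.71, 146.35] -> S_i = 7.11*(-2.13)^i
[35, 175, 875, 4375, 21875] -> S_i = 35*5^i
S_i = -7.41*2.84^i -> [-7.41, -21.04, -59.77, -169.74, -482.05]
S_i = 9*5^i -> [9, 45, 225, 1125, 5625]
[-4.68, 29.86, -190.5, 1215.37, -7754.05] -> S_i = -4.68*(-6.38)^i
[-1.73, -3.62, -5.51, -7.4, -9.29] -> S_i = -1.73 + -1.89*i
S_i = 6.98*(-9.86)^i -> [6.98, -68.82, 678.59, -6690.93, 65972.52]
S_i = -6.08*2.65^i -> [-6.08, -16.11, -42.7, -113.15, -299.84]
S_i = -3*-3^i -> [-3, 9, -27, 81, -243]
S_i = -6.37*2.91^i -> [-6.37, -18.54, -53.94, -156.97, -456.78]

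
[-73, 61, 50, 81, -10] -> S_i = Random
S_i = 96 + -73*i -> [96, 23, -50, -123, -196]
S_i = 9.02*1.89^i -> [9.02, 17.05, 32.22, 60.9, 115.09]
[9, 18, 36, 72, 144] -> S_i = 9*2^i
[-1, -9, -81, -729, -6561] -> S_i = -1*9^i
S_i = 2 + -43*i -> [2, -41, -84, -127, -170]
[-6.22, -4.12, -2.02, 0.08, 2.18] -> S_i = -6.22 + 2.10*i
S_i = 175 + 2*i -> [175, 177, 179, 181, 183]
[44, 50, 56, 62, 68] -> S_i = 44 + 6*i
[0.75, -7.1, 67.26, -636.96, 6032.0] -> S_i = 0.75*(-9.47)^i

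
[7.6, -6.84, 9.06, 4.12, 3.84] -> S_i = Random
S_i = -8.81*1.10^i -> [-8.81, -9.69, -10.66, -11.73, -12.9]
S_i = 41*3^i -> [41, 123, 369, 1107, 3321]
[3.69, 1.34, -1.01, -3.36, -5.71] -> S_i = 3.69 + -2.35*i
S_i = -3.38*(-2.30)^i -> [-3.38, 7.77, -17.88, 41.12, -94.59]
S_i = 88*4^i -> [88, 352, 1408, 5632, 22528]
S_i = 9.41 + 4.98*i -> [9.41, 14.39, 19.37, 24.35, 29.33]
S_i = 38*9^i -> [38, 342, 3078, 27702, 249318]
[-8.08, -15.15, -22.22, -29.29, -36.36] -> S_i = -8.08 + -7.07*i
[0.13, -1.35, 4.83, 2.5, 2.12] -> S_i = Random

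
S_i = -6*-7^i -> [-6, 42, -294, 2058, -14406]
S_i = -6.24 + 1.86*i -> [-6.24, -4.38, -2.52, -0.66, 1.2]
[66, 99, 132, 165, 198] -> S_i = 66 + 33*i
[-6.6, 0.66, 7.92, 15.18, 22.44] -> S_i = -6.60 + 7.26*i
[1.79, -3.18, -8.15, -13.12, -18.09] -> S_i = 1.79 + -4.97*i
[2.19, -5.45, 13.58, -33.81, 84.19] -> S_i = 2.19*(-2.49)^i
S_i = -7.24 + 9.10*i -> [-7.24, 1.86, 10.96, 20.06, 29.16]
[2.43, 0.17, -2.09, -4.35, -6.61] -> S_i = 2.43 + -2.26*i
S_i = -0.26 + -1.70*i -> [-0.26, -1.96, -3.66, -5.36, -7.06]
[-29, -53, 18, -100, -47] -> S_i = Random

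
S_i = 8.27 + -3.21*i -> [8.27, 5.06, 1.85, -1.36, -4.57]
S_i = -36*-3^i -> [-36, 108, -324, 972, -2916]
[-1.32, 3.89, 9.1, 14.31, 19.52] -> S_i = -1.32 + 5.21*i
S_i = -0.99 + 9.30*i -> [-0.99, 8.31, 17.61, 26.91, 36.21]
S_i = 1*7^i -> [1, 7, 49, 343, 2401]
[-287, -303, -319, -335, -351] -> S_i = -287 + -16*i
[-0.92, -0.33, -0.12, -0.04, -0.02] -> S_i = -0.92*0.36^i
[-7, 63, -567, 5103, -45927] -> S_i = -7*-9^i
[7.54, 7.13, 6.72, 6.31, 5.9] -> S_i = 7.54 + -0.41*i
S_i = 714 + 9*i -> [714, 723, 732, 741, 750]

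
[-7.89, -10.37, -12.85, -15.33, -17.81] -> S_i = -7.89 + -2.48*i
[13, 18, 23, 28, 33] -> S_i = 13 + 5*i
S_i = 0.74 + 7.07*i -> [0.74, 7.81, 14.88, 21.95, 29.02]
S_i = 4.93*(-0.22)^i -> [4.93, -1.08, 0.24, -0.05, 0.01]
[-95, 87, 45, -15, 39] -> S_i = Random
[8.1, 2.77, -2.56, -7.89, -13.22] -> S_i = 8.10 + -5.33*i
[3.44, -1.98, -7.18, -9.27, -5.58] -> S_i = Random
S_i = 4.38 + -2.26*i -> [4.38, 2.12, -0.14, -2.4, -4.66]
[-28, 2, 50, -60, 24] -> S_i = Random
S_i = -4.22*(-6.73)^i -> [-4.22, 28.4, -191.14, 1286.35, -8657.11]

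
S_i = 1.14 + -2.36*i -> [1.14, -1.22, -3.58, -5.94, -8.3]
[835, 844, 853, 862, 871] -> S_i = 835 + 9*i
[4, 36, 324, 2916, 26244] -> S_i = 4*9^i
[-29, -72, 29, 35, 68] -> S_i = Random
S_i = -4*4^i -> [-4, -16, -64, -256, -1024]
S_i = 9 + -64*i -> [9, -55, -119, -183, -247]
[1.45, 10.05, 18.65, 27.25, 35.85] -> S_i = 1.45 + 8.60*i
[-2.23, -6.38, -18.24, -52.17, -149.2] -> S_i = -2.23*2.86^i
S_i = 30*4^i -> [30, 120, 480, 1920, 7680]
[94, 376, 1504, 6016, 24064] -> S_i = 94*4^i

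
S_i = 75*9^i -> [75, 675, 6075, 54675, 492075]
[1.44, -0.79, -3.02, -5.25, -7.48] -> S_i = 1.44 + -2.23*i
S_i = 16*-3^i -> [16, -48, 144, -432, 1296]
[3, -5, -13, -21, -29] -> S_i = 3 + -8*i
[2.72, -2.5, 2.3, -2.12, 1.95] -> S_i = 2.72*(-0.92)^i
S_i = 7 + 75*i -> [7, 82, 157, 232, 307]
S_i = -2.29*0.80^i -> [-2.29, -1.83, -1.47, -1.17, -0.94]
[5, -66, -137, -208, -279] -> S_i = 5 + -71*i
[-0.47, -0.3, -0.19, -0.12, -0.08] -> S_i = -0.47*0.64^i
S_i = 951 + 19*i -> [951, 970, 989, 1008, 1027]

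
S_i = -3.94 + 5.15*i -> [-3.94, 1.21, 6.36, 11.51, 16.66]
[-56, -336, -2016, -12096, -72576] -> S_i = -56*6^i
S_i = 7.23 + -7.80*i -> [7.23, -0.57, -8.37, -16.17, -23.97]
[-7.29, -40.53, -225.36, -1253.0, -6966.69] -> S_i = -7.29*5.56^i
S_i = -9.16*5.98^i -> [-9.16, -54.78, -327.57, -1958.84, -11713.86]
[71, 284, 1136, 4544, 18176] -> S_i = 71*4^i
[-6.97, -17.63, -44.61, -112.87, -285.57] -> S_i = -6.97*2.53^i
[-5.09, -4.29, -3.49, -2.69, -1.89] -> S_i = -5.09 + 0.80*i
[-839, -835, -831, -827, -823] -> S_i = -839 + 4*i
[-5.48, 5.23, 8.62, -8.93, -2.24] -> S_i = Random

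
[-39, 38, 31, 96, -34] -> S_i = Random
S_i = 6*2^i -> [6, 12, 24, 48, 96]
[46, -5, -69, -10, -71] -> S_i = Random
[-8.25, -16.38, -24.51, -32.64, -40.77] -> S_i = -8.25 + -8.13*i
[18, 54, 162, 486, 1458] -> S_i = 18*3^i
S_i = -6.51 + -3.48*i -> [-6.51, -9.99, -13.47, -16.95, -20.43]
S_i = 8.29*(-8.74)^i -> [8.29, -72.45, 633.25, -5534.63, 48372.69]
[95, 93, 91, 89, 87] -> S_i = 95 + -2*i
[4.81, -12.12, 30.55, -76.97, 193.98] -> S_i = 4.81*(-2.52)^i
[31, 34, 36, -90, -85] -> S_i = Random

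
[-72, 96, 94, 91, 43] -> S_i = Random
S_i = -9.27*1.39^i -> [-9.27, -12.89, -17.91, -24.9, -34.61]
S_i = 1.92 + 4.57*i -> [1.92, 6.49, 11.06, 15.63, 20.2]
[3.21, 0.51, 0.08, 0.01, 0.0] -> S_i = 3.21*0.16^i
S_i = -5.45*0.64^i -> [-5.45, -3.49, -2.23, -1.43, -0.91]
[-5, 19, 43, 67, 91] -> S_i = -5 + 24*i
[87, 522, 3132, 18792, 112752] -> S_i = 87*6^i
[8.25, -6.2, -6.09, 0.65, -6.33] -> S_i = Random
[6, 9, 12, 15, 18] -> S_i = 6 + 3*i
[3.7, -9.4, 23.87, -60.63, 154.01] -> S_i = 3.70*(-2.54)^i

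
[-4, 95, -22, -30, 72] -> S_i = Random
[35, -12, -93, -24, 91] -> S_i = Random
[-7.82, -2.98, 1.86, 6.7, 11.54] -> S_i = -7.82 + 4.84*i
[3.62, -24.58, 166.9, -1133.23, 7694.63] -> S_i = 3.62*(-6.79)^i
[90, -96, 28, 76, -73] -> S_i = Random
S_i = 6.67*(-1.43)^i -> [6.67, -9.54, 13.64, -19.5, 27.89]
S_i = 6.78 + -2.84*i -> [6.78, 3.94, 1.1, -1.74, -4.58]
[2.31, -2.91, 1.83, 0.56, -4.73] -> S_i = Random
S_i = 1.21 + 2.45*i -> [1.21, 3.66, 6.11, 8.56, 11.01]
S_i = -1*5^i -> [-1, -5, -25, -125, -625]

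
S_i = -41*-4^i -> [-41, 164, -656, 2624, -10496]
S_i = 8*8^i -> [8, 64, 512, 4096, 32768]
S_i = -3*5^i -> [-3, -15, -75, -375, -1875]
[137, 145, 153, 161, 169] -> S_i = 137 + 8*i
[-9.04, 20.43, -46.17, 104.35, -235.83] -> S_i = -9.04*(-2.26)^i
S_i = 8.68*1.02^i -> [8.68, 8.85, 9.03, 9.21, 9.4]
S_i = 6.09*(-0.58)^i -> [6.09, -3.53, 2.05, -1.19, 0.69]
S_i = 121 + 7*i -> [121, 128, 135, 142, 149]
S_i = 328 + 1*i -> [328, 329, 330, 331, 332]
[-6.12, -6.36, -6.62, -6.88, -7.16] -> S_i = -6.12*1.04^i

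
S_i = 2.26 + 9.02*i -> [2.26, 11.28, 20.3, 29.32, 38.34]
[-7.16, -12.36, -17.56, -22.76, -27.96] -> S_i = -7.16 + -5.20*i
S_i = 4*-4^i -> [4, -16, 64, -256, 1024]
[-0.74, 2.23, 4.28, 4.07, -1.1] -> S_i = Random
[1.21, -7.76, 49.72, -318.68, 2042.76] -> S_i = 1.21*(-6.41)^i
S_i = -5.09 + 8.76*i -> [-5.09, 3.67, 12.43, 21.19, 29.95]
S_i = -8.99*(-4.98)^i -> [-8.99, 44.77, -222.96, 1110.32, -5529.39]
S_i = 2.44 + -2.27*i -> [2.44, 0.17, -2.1, -4.37, -6.64]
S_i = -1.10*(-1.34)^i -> [-1.1, 1.47, -1.98, 2.65, -3.55]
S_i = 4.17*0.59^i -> [4.17, 2.46, 1.45, 0.86, 0.51]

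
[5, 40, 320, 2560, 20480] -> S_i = 5*8^i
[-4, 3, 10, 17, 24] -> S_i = -4 + 7*i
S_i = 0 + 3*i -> [0, 3, 6, 9, 12]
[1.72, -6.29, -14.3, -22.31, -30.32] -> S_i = 1.72 + -8.01*i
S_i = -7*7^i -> [-7, -49, -343, -2401, -16807]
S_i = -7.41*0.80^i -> [-7.41, -5.93, -4.74, -3.79, -3.04]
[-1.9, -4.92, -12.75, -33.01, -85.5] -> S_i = -1.90*2.59^i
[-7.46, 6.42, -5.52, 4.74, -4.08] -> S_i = -7.46*(-0.86)^i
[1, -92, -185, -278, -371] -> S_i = 1 + -93*i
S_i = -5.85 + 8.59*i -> [-5.85, 2.74, 11.33, 19.92, 28.51]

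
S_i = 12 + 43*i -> [12, 55, 98, 141, 184]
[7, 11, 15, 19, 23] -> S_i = 7 + 4*i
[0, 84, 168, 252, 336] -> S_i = 0 + 84*i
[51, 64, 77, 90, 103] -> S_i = 51 + 13*i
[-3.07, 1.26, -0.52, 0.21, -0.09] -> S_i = -3.07*(-0.41)^i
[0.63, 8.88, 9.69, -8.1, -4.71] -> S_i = Random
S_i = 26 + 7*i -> [26, 33, 40, 47, 54]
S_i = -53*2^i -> [-53, -106, -212, -424, -848]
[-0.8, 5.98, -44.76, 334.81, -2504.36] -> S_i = -0.80*(-7.48)^i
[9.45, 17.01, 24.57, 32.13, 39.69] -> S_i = 9.45 + 7.56*i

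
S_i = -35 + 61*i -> [-35, 26, 87, 148, 209]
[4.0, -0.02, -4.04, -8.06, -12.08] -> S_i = 4.00 + -4.02*i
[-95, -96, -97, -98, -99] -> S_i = -95 + -1*i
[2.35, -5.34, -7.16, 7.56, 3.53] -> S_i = Random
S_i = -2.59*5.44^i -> [-2.59, -14.09, -76.65, -416.96, -2268.27]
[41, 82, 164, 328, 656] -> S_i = 41*2^i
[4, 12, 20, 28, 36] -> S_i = 4 + 8*i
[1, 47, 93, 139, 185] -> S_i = 1 + 46*i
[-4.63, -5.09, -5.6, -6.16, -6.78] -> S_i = -4.63*1.10^i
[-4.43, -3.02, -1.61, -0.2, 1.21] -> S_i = -4.43 + 1.41*i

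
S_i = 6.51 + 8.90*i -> [6.51, 15.41, 24.31, 33.21, 42.11]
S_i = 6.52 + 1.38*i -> [6.52, 7.9, 9.28, 10.66, 12.04]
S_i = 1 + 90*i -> [1, 91, 181, 271, 361]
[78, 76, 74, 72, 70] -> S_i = 78 + -2*i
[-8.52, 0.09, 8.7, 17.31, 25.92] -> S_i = -8.52 + 8.61*i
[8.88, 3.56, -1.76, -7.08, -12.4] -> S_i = 8.88 + -5.32*i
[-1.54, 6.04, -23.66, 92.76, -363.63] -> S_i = -1.54*(-3.92)^i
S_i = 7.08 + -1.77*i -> [7.08, 5.31, 3.54, 1.77, 0.0]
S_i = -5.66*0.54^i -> [-5.66, -3.06, -1.65, -0.89, -0.48]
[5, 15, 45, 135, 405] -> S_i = 5*3^i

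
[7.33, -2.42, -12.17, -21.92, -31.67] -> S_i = 7.33 + -9.75*i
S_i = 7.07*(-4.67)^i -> [7.07, -33.02, 154.19, -720.06, 3362.69]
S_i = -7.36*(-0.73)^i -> [-7.36, 5.37, -3.92, 2.86, -2.09]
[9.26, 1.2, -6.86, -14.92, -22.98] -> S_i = 9.26 + -8.06*i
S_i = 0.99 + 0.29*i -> [0.99, 1.28, 1.57, 1.86, 2.15]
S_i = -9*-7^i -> [-9, 63, -441, 3087, -21609]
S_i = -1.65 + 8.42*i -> [-1.65, 6.77, 15.19, 23.61, 32.03]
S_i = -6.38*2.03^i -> [-6.38, -12.95, -26.29, -53.37, -108.34]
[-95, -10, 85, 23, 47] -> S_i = Random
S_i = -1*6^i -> [-1, -6, -36, -216, -1296]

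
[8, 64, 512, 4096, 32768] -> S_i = 8*8^i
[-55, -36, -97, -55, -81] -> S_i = Random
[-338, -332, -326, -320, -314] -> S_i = -338 + 6*i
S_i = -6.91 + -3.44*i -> [-6.91, -10.35, -13.79, -17.23, -20.67]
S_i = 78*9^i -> [78, 702, 6318, 56862, 511758]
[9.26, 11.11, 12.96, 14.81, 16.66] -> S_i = 9.26 + 1.85*i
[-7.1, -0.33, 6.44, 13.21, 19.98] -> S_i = -7.10 + 6.77*i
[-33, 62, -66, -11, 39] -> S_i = Random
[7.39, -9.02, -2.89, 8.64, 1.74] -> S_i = Random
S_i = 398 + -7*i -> [398, 391, 384, 377, 370]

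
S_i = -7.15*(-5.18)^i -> [-7.15, 37.04, -191.85, 993.79, -5147.84]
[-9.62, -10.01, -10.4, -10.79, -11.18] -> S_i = -9.62 + -0.39*i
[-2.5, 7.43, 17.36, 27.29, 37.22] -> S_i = -2.50 + 9.93*i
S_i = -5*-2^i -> [-5, 10, -20, 40, -80]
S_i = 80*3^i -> [80, 240, 720, 2160, 6480]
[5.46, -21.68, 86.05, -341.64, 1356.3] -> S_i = 5.46*(-3.97)^i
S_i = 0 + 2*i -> [0, 2, 4, 6, 8]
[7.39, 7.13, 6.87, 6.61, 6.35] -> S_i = 7.39 + -0.26*i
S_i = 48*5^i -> [48, 240, 1200, 6000, 30000]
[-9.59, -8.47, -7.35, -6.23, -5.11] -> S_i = -9.59 + 1.12*i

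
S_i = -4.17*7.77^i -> [-4.17, -32.4, -251.75, -1956.14, -15199.18]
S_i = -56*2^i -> [-56, -112, -224, -448, -896]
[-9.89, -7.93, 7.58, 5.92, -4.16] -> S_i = Random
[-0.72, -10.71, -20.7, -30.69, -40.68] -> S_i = -0.72 + -9.99*i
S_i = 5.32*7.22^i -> [5.32, 38.41, 277.32, 2002.27, 14456.41]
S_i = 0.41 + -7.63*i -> [0.41, -7.22, -14.85, -22.48, -30.11]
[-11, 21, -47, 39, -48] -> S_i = Random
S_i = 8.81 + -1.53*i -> [8.81, 7.28, 5.75, 4.22, 2.69]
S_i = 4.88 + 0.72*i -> [4.88, 5.6, 6.32, 7.04, 7.76]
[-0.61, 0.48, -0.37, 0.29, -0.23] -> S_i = -0.61*(-0.78)^i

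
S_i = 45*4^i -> [45, 180, 720, 2880, 11520]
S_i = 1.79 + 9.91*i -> [1.79, 11.7, 21.61, 31.52, 41.43]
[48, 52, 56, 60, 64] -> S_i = 48 + 4*i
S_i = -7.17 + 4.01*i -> [-7.17, -3.16, 0.85, 4.86, 8.87]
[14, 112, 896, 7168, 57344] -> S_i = 14*8^i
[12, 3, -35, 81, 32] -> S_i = Random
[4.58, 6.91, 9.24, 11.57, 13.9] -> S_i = 4.58 + 2.33*i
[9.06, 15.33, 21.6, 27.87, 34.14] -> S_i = 9.06 + 6.27*i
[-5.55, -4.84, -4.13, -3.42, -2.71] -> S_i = -5.55 + 0.71*i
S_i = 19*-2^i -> [19, -38, 76, -152, 304]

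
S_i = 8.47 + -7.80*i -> [8.47, 0.67, -7.13, -14.93, -22.73]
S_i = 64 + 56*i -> [64, 120, 176, 232, 288]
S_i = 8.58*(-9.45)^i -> [8.58, -81.08, 766.22, -7240.74, 68424.96]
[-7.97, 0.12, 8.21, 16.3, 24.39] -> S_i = -7.97 + 8.09*i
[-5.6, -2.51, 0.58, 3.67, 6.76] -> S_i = -5.60 + 3.09*i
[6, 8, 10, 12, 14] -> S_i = 6 + 2*i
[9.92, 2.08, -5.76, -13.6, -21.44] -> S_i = 9.92 + -7.84*i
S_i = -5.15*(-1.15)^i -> [-5.15, 5.92, -6.81, 7.83, -9.01]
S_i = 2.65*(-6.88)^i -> [2.65, -18.23, 125.44, -863.0, 5937.45]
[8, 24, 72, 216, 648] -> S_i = 8*3^i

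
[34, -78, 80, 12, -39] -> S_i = Random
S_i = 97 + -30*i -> [97, 67, 37, 7, -23]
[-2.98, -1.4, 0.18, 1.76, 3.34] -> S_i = -2.98 + 1.58*i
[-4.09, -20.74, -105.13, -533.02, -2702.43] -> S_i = -4.09*5.07^i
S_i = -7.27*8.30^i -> [-7.27, -60.34, -500.83, -4156.89, -34502.2]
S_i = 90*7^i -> [90, 630, 4410, 30870, 216090]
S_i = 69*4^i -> [69, 276, 1104, 4416, 17664]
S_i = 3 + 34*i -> [3, 37, 71, 105, 139]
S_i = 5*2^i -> [5, 10, 20, 40, 80]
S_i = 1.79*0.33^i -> [1.79, 0.59, 0.19, 0.06, 0.02]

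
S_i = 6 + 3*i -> [6, 9, 12, 15, 18]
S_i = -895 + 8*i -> [-895, -887, -879, -871, -863]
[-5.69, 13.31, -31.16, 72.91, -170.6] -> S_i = -5.69*(-2.34)^i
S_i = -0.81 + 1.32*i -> [-0.81, 0.51, 1.83, 3.15, 4.47]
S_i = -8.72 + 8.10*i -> [-8.72, -0.62, 7.48, 15.58, 23.68]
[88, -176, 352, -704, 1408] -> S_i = 88*-2^i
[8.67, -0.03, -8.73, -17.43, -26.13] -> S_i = 8.67 + -8.70*i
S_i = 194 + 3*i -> [194, 197, 200, 203, 206]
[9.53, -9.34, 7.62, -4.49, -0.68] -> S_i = Random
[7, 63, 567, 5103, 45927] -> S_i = 7*9^i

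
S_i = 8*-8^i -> [8, -64, 512, -4096, 32768]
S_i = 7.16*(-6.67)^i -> [7.16, -47.76, 318.54, -2124.67, 14171.52]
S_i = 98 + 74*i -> [98, 172, 246, 320, 394]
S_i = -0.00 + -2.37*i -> [-0.0, -2.37, -4.74, -7.11, -9.48]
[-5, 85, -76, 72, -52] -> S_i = Random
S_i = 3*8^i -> [3, 24, 192, 1536, 12288]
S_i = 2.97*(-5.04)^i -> [2.97, -14.97, 75.44, -380.23, 1916.37]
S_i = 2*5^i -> [2, 10, 50, 250, 1250]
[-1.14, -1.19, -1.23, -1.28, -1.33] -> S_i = -1.14*1.04^i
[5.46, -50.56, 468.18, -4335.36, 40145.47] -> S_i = 5.46*(-9.26)^i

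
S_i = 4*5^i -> [4, 20, 100, 500, 2500]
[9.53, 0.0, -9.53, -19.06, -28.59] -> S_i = 9.53 + -9.53*i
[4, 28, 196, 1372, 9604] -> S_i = 4*7^i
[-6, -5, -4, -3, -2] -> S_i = -6 + 1*i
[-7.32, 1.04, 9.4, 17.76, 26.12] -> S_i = -7.32 + 8.36*i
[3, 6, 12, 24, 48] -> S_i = 3*2^i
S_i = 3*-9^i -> [3, -27, 243, -2187, 19683]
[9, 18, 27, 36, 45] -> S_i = 9 + 9*i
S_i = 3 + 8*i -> [3, 11, 19, 27, 35]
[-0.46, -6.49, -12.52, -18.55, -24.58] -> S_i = -0.46 + -6.03*i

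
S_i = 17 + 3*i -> [17, 20, 23, 26, 29]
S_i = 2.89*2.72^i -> [2.89, 7.86, 21.38, 58.16, 158.19]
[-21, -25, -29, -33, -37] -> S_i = -21 + -4*i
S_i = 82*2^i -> [82, 164, 328, 656, 1312]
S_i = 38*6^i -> [38, 228, 1368, 8208, 49248]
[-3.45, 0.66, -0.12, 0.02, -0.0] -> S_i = -3.45*(-0.19)^i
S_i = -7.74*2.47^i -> [-7.74, -19.12, -47.22, -116.64, -288.09]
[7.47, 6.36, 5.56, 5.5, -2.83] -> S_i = Random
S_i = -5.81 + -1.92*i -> [-5.81, -7.73, -9.65, -11.57, -13.49]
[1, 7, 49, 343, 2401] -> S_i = 1*7^i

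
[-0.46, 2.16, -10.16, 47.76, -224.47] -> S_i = -0.46*(-4.70)^i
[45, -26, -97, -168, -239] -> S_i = 45 + -71*i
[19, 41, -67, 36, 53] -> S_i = Random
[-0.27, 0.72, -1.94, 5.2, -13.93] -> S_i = -0.27*(-2.68)^i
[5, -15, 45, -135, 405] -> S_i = 5*-3^i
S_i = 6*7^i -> [6, 42, 294, 2058, 14406]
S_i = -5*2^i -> [-5, -10, -20, -40, -80]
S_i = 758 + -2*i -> [758, 756, 754, 752, 750]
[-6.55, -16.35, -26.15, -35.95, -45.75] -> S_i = -6.55 + -9.80*i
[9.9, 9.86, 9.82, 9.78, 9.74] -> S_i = 9.90 + -0.04*i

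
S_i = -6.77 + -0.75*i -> [-6.77, -7.52, -8.27, -9.02, -9.77]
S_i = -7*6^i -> [-7, -42, -252, -1512, -9072]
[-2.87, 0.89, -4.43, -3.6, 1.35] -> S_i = Random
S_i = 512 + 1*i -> [512, 513, 514, 515, 516]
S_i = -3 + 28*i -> [-3, 25, 53, 81, 109]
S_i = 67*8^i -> [67, 536, 4288, 34304, 274432]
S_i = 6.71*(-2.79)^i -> [6.71, -18.72, 52.23, -145.73, 406.57]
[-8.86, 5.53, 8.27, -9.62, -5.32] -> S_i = Random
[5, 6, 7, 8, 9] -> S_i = 5 + 1*i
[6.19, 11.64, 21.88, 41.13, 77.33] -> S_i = 6.19*1.88^i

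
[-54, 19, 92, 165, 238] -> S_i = -54 + 73*i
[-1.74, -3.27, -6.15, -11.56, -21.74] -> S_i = -1.74*1.88^i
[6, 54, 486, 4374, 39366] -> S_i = 6*9^i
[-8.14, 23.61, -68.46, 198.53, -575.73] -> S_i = -8.14*(-2.90)^i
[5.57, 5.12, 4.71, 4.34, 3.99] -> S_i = 5.57*0.92^i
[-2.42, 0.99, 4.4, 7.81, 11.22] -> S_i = -2.42 + 3.41*i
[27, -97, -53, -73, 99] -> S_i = Random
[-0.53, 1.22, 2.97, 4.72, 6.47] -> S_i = -0.53 + 1.75*i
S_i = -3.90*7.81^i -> [-3.9, -30.46, -237.88, -1857.88, -14510.04]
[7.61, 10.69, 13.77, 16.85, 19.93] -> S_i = 7.61 + 3.08*i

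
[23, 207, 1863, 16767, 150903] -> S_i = 23*9^i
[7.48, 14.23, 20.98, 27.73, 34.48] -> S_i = 7.48 + 6.75*i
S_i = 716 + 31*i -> [716, 747, 778, 809, 840]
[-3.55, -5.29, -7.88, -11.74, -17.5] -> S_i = -3.55*1.49^i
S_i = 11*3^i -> [11, 33, 99, 297, 891]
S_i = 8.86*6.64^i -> [8.86, 58.83, 390.63, 2593.81, 17222.89]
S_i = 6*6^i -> [6, 36, 216, 1296, 7776]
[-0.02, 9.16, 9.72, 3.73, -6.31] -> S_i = Random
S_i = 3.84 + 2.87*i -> [3.84, 6.71, 9.58, 12.45, 15.32]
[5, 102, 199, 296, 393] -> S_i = 5 + 97*i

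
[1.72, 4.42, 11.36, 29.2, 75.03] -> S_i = 1.72*2.57^i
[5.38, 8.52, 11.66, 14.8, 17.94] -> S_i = 5.38 + 3.14*i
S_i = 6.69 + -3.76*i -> [6.69, 2.93, -0.83, -4.59, -8.35]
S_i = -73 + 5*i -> [-73, -68, -63, -58, -53]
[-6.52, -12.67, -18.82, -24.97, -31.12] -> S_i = -6.52 + -6.15*i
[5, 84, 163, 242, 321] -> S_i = 5 + 79*i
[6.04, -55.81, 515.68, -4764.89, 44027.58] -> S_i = 6.04*(-9.24)^i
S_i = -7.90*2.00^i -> [-7.9, -15.8, -31.6, -63.2, -126.4]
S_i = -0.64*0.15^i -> [-0.64, -0.1, -0.01, -0.0, -0.0]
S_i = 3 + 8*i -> [3, 11, 19, 27, 35]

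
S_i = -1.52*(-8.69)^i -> [-1.52, 13.21, -114.78, 997.48, -8668.08]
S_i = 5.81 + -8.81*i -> [5.81, -3.0, -11.81, -20.62, -29.43]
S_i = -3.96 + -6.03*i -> [-3.96, -9.99, -16.02, -22.05, -28.08]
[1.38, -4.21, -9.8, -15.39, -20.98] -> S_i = 1.38 + -5.59*i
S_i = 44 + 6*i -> [44, 50, 56, 62, 68]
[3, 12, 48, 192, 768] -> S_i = 3*4^i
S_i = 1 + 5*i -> [1, 6, 11, 16, 21]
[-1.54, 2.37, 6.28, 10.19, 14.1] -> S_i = -1.54 + 3.91*i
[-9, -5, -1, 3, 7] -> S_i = -9 + 4*i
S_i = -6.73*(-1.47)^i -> [-6.73, 9.89, -14.54, 21.38, -31.43]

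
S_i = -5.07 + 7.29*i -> [-5.07, 2.22, 9.51, 16.8, 24.09]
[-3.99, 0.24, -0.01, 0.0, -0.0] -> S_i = -3.99*(-0.06)^i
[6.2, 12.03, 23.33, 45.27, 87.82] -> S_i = 6.20*1.94^i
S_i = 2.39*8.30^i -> [2.39, 19.84, 164.65, 1366.57, 11342.54]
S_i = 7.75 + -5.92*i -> [7.75, 1.83, -4.09, -10.01, -15.93]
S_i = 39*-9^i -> [39, -351, 3159, -28431, 255879]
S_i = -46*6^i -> [-46, -276, -1656, -9936, -59616]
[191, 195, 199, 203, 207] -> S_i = 191 + 4*i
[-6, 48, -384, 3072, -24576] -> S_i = -6*-8^i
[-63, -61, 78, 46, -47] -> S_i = Random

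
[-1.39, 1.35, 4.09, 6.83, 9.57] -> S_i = -1.39 + 2.74*i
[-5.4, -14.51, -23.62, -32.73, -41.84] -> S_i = -5.40 + -9.11*i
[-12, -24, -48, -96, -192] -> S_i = -12*2^i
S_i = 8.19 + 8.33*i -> [8.19, 16.52, 24.85, 33.18, 41.51]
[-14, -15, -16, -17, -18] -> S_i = -14 + -1*i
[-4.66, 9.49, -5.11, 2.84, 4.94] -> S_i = Random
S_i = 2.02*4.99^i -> [2.02, 10.08, 50.3, 250.99, 1252.43]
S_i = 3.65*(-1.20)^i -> [3.65, -4.38, 5.26, -6.31, 7.57]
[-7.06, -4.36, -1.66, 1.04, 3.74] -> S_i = -7.06 + 2.70*i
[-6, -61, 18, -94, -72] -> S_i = Random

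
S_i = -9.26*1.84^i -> [-9.26, -17.04, -31.35, -57.69, -106.14]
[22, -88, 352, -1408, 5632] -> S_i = 22*-4^i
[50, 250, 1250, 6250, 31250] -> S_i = 50*5^i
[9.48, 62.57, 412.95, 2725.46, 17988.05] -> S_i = 9.48*6.60^i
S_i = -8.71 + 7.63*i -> [-8.71, -1.08, 6.55, 14.18, 21.81]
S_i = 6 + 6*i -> [6, 12, 18, 24, 30]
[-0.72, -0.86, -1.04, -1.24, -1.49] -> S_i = -0.72*1.20^i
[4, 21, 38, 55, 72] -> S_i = 4 + 17*i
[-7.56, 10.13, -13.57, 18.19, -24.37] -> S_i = -7.56*(-1.34)^i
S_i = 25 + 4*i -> [25, 29, 33, 37, 41]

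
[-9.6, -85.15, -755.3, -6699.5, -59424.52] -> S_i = -9.60*8.87^i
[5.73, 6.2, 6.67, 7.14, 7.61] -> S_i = 5.73 + 0.47*i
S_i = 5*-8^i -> [5, -40, 320, -2560, 20480]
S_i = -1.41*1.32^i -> [-1.41, -1.86, -2.46, -3.24, -4.28]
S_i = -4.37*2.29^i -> [-4.37, -10.01, -22.92, -52.48, -120.18]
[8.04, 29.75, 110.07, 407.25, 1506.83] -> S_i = 8.04*3.70^i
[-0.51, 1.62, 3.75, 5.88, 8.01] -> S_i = -0.51 + 2.13*i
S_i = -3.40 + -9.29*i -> [-3.4, -12.69, -21.98, -31.27, -40.56]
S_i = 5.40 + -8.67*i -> [5.4, -3.27, -11.94, -20.61, -29.28]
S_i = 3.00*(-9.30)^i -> [3.0, -27.9, 259.47, -2413.07, 22441.56]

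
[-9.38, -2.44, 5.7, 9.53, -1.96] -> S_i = Random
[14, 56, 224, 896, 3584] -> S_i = 14*4^i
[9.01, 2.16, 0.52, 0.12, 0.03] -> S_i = 9.01*0.24^i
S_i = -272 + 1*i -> [-272, -271, -270, -269, -268]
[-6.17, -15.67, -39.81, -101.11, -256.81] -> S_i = -6.17*2.54^i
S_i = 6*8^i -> [6, 48, 384, 3072, 24576]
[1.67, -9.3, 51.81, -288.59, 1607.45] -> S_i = 1.67*(-5.57)^i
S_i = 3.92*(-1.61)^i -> [3.92, -6.31, 10.16, -16.36, 26.34]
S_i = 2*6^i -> [2, 12, 72, 432, 2592]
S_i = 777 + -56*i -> [777, 721, 665, 609, 553]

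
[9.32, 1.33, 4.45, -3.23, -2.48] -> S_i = Random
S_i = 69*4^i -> [69, 276, 1104, 4416, 17664]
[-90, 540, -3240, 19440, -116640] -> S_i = -90*-6^i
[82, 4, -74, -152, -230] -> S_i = 82 + -78*i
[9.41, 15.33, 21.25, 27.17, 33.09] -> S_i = 9.41 + 5.92*i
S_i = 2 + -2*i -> [2, 0, -2, -4, -6]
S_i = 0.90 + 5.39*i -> [0.9, 6.29, 11.68, 17.07, 22.46]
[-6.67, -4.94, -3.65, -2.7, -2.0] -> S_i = -6.67*0.74^i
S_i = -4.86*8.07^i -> [-4.86, -39.22, -316.51, -2554.21, -20612.49]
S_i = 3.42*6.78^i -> [3.42, 23.19, 157.21, 1065.9, 7226.78]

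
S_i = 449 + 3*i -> [449, 452, 455, 458, 461]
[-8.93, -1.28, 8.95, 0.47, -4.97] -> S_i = Random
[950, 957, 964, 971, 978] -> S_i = 950 + 7*i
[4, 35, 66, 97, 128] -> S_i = 4 + 31*i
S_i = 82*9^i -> [82, 738, 6642, 59778, 538002]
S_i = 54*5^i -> [54, 270, 1350, 6750, 33750]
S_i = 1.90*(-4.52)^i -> [1.9, -8.59, 38.82, -175.46, 793.06]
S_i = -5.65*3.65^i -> [-5.65, -20.62, -75.27, -274.74, -1002.81]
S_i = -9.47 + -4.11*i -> [-9.47, -13.58, -17.69, -21.8, -25.91]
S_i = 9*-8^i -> [9, -72, 576, -4608, 36864]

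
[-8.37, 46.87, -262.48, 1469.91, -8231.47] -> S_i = -8.37*(-5.60)^i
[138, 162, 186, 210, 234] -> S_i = 138 + 24*i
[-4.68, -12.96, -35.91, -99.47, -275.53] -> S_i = -4.68*2.77^i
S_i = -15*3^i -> [-15, -45, -135, -405, -1215]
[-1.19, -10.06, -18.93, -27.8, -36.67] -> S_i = -1.19 + -8.87*i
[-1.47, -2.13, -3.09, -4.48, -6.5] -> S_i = -1.47*1.45^i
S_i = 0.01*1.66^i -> [0.01, 0.02, 0.03, 0.05, 0.08]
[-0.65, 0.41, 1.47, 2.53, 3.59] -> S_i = -0.65 + 1.06*i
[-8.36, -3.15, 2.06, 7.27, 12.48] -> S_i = -8.36 + 5.21*i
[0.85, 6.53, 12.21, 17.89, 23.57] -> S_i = 0.85 + 5.68*i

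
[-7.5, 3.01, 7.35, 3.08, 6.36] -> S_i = Random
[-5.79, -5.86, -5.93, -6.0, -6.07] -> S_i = -5.79 + -0.07*i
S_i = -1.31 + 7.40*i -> [-1.31, 6.09, 13.49, 20.89, 28.29]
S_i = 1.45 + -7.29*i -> [1.45, -5.84, -13.13, -20.42, -27.71]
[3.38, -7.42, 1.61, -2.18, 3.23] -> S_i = Random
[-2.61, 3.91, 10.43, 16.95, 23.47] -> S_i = -2.61 + 6.52*i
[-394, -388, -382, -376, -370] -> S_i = -394 + 6*i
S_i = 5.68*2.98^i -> [5.68, 16.93, 50.44, 150.31, 447.93]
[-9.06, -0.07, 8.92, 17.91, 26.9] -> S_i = -9.06 + 8.99*i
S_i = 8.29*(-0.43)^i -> [8.29, -3.56, 1.53, -0.66, 0.28]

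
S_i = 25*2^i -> [25, 50, 100, 200, 400]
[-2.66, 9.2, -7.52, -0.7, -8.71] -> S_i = Random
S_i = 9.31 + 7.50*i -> [9.31, 16.81, 24.31, 31.81, 39.31]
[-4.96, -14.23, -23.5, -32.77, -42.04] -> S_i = -4.96 + -9.27*i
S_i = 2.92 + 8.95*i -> [2.92, 11.87, 20.82, 29.77, 38.72]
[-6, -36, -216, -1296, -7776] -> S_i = -6*6^i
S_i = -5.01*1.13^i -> [-5.01, -5.66, -6.4, -7.23, -8.17]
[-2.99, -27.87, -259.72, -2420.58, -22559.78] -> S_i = -2.99*9.32^i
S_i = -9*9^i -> [-9, -81, -729, -6561, -59049]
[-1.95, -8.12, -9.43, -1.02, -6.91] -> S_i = Random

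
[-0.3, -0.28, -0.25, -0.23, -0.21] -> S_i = -0.30*0.92^i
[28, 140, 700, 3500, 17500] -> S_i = 28*5^i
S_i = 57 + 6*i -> [57, 63, 69, 75, 81]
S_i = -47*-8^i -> [-47, 376, -3008, 24064, -192512]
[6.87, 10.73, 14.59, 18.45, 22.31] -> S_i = 6.87 + 3.86*i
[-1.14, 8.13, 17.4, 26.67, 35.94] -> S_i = -1.14 + 9.27*i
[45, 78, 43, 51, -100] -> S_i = Random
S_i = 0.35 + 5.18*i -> [0.35, 5.53, 10.71, 15.89, 21.07]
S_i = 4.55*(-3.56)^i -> [4.55, -16.2, 57.66, -205.29, 730.82]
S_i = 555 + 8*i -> [555, 563, 571, 579, 587]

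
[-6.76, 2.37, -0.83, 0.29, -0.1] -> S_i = -6.76*(-0.35)^i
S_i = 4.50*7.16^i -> [4.5, 32.22, 230.7, 1651.78, 11826.73]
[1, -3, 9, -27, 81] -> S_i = 1*-3^i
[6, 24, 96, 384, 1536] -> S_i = 6*4^i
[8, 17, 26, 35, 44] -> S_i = 8 + 9*i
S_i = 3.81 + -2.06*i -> [3.81, 1.75, -0.31, -2.37, -4.43]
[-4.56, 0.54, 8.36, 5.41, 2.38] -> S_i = Random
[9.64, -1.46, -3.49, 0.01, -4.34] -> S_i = Random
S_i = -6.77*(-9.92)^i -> [-6.77, 67.16, -666.21, 6608.82, -65559.46]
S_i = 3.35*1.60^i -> [3.35, 5.36, 8.58, 13.72, 21.95]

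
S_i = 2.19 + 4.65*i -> [2.19, 6.84, 11.49, 16.14, 20.79]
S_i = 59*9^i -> [59, 531, 4779, 43011, 387099]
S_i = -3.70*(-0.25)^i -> [-3.7, 0.92, -0.23, 0.06, -0.01]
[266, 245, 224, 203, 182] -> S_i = 266 + -21*i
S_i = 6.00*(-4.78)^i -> [6.0, -28.68, 137.09, -655.29, 3132.3]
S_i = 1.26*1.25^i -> [1.26, 1.58, 1.97, 2.46, 3.08]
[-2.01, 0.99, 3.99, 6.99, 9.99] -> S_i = -2.01 + 3.00*i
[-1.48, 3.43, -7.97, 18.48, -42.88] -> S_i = -1.48*(-2.32)^i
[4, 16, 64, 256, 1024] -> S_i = 4*4^i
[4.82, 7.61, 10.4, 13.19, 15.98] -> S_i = 4.82 + 2.79*i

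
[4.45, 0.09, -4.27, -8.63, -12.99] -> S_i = 4.45 + -4.36*i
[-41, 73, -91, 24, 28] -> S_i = Random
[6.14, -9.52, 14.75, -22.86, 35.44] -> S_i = 6.14*(-1.55)^i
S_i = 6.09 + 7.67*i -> [6.09, 13.76, 21.43, 29.1, 36.77]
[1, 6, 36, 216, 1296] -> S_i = 1*6^i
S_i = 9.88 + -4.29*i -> [9.88, 5.59, 1.3, -2.99, -7.28]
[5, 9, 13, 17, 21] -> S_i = 5 + 4*i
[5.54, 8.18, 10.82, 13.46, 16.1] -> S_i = 5.54 + 2.64*i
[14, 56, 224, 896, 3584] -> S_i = 14*4^i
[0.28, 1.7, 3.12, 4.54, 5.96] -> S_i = 0.28 + 1.42*i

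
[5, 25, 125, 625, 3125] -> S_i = 5*5^i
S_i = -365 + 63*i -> [-365, -302, -239, -176, -113]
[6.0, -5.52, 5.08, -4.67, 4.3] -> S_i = 6.00*(-0.92)^i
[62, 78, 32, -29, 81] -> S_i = Random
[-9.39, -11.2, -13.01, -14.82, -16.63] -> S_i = -9.39 + -1.81*i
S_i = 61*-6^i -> [61, -366, 2196, -13176, 79056]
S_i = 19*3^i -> [19, 57, 171, 513, 1539]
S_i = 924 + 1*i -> [924, 925, 926, 927, 928]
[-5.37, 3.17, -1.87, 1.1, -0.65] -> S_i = -5.37*(-0.59)^i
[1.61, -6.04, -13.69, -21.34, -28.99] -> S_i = 1.61 + -7.65*i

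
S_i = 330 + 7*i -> [330, 337, 344, 351, 358]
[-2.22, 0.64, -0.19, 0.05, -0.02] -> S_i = -2.22*(-0.29)^i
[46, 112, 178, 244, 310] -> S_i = 46 + 66*i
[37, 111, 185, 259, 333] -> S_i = 37 + 74*i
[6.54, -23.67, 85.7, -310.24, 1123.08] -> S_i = 6.54*(-3.62)^i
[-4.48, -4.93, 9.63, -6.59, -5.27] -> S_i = Random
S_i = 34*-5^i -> [34, -170, 850, -4250, 21250]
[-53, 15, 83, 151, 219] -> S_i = -53 + 68*i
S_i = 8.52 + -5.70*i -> [8.52, 2.82, -2.88, -8.58, -14.28]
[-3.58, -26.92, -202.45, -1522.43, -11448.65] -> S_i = -3.58*7.52^i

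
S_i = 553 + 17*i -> [553, 570, 587, 604, 621]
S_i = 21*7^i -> [21, 147, 1029, 7203, 50421]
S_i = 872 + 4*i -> [872, 876, 880, 884, 888]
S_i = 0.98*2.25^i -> [0.98, 2.2, 4.96, 11.16, 25.12]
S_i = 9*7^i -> [9, 63, 441, 3087, 21609]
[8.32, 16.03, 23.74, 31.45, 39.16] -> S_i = 8.32 + 7.71*i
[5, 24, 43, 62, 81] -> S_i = 5 + 19*i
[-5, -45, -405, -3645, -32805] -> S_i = -5*9^i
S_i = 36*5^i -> [36, 180, 900, 4500, 22500]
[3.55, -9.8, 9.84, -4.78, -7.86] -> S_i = Random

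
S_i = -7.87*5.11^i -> [-7.87, -40.22, -205.5, -1050.12, -5366.09]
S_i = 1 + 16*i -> [1, 17, 33, 49, 65]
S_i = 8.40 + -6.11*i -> [8.4, 2.29, -3.82, -9.93, -16.04]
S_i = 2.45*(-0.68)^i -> [2.45, -1.67, 1.13, -0.77, 0.52]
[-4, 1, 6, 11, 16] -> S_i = -4 + 5*i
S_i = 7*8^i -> [7, 56, 448, 3584, 28672]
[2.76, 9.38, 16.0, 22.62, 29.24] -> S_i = 2.76 + 6.62*i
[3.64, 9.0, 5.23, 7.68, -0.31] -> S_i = Random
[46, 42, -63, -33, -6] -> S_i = Random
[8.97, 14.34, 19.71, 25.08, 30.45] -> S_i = 8.97 + 5.37*i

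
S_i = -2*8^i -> [-2, -16, -128, -1024, -8192]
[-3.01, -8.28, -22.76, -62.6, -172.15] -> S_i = -3.01*2.75^i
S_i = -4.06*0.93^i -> [-4.06, -3.78, -3.51, -3.27, -3.04]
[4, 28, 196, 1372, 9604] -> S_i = 4*7^i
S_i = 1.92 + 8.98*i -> [1.92, 10.9, 19.88, 28.86, 37.84]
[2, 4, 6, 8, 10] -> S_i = 2 + 2*i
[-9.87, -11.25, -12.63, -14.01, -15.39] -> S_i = -9.87 + -1.38*i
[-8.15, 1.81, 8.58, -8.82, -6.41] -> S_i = Random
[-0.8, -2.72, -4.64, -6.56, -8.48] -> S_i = -0.80 + -1.92*i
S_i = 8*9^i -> [8, 72, 648, 5832, 52488]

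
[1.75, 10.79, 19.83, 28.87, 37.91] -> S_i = 1.75 + 9.04*i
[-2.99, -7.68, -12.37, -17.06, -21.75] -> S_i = -2.99 + -4.69*i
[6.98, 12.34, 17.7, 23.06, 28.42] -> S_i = 6.98 + 5.36*i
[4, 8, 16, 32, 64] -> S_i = 4*2^i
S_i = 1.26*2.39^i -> [1.26, 3.01, 7.2, 17.2, 41.11]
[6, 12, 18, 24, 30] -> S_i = 6 + 6*i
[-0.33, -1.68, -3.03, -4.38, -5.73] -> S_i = -0.33 + -1.35*i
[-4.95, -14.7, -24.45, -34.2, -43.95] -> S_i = -4.95 + -9.75*i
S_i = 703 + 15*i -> [703, 718, 733, 748, 763]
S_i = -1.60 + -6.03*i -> [-1.6, -7.63, -13.66, -19.69, -25.72]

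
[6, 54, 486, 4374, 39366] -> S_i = 6*9^i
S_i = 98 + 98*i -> [98, 196, 294, 392, 490]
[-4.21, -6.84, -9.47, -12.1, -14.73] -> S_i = -4.21 + -2.63*i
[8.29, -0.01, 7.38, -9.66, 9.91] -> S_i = Random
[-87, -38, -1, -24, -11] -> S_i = Random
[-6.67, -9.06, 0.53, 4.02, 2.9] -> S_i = Random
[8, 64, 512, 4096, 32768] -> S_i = 8*8^i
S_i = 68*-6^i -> [68, -408, 2448, -14688, 88128]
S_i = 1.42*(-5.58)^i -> [1.42, -7.92, 44.21, -246.71, 1376.66]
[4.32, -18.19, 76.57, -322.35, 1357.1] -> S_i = 4.32*(-4.21)^i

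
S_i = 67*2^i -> [67, 134, 268, 536, 1072]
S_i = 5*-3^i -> [5, -15, 45, -135, 405]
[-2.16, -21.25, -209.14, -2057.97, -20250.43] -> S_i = -2.16*9.84^i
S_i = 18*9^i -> [18, 162, 1458, 13122, 118098]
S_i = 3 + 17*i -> [3, 20, 37, 54, 71]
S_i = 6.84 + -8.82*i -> [6.84, -1.98, -10.8, -19.62, -28.44]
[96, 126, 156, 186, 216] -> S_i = 96 + 30*i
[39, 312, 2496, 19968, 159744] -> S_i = 39*8^i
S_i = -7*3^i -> [-7, -21, -63, -189, -567]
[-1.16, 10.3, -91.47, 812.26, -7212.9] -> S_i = -1.16*(-8.88)^i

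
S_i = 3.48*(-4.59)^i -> [3.48, -15.97, 73.32, -336.52, 1544.65]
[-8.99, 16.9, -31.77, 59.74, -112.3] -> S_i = -8.99*(-1.88)^i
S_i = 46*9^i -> [46, 414, 3726, 33534, 301806]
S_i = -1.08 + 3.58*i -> [-1.08, 2.5, 6.08, 9.66, 13.24]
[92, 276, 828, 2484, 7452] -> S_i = 92*3^i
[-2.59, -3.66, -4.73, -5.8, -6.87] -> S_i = -2.59 + -1.07*i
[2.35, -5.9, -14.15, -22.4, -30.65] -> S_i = 2.35 + -8.25*i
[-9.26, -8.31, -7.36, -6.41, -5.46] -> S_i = -9.26 + 0.95*i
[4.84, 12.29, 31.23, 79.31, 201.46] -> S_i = 4.84*2.54^i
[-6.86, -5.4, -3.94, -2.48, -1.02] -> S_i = -6.86 + 1.46*i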